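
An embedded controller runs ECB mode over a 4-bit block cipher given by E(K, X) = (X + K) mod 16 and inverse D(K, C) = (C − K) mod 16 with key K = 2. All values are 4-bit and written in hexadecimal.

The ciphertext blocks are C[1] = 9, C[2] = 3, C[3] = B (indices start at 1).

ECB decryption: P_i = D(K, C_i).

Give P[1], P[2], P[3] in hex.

P[1] = 7, P[2] = 1, P[3] = 9

P[1]: D(K, 9) = 7.
P[2]: D(K, 3) = 1.
P[3]: D(K, B) = 9.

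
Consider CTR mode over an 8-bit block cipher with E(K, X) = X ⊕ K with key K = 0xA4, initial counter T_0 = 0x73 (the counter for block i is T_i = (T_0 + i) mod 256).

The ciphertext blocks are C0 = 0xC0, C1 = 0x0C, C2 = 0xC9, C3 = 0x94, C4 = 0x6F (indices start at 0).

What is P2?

CTR decryption: S_i = E(K, T_i) where T_i is the counter for block i; P_i = C_i ⊕ S_i.
P2: T = 0x75, S = E(K, T) = 0xD1; 0xC9 ⊕ 0xD1 = 0x18.

P2 = 0x18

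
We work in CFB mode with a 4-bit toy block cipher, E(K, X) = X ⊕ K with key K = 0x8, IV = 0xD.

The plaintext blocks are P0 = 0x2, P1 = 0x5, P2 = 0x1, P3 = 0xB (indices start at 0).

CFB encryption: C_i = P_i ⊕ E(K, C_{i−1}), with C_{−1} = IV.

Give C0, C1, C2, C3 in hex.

C0 = 0x7, C1 = 0xA, C2 = 0x3, C3 = 0x0

C0: E(K, 0xD) = 0x5; 0x2 ⊕ 0x5 = 0x7.
C1: E(K, 0x7) = 0xF; 0x5 ⊕ 0xF = 0xA.
C2: E(K, 0xA) = 0x2; 0x1 ⊕ 0x2 = 0x3.
C3: E(K, 0x3) = 0xB; 0xB ⊕ 0xB = 0x0.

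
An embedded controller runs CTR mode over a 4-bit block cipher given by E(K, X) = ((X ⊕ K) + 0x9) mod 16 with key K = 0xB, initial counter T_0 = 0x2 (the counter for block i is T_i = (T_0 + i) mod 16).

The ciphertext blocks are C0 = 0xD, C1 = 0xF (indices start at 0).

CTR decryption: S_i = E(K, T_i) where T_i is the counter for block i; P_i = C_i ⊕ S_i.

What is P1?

P1 = 0xE

P1: T = 0x3, S = E(K, T) = 0x1; 0xF ⊕ 0x1 = 0xE.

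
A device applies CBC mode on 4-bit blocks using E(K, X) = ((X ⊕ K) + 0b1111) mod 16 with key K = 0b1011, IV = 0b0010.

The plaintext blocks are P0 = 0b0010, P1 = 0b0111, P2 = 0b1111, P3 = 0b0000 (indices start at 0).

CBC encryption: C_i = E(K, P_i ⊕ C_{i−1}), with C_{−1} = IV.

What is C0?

C0 = 0b1010

C0: P0 ⊕ 0b0010 = 0b0000; E(K, 0b0000) = 0b1010.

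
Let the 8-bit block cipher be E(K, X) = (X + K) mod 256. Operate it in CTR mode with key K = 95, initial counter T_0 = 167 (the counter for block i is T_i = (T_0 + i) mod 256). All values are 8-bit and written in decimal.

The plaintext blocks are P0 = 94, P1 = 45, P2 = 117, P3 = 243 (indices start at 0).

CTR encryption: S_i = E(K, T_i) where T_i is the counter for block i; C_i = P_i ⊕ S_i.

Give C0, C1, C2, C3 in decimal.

C0 = 88, C1 = 42, C2 = 125, C3 = 250

C0: T = 167, S = E(K, T) = 6; 94 ⊕ 6 = 88.
C1: T = 168, S = E(K, T) = 7; 45 ⊕ 7 = 42.
C2: T = 169, S = E(K, T) = 8; 117 ⊕ 8 = 125.
C3: T = 170, S = E(K, T) = 9; 243 ⊕ 9 = 250.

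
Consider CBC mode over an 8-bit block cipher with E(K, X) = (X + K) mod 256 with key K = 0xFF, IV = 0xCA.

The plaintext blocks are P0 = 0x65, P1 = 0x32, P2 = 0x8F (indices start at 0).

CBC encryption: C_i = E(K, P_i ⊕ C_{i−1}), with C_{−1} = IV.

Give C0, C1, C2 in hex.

C0: P0 ⊕ 0xCA = 0xAF; E(K, 0xAF) = 0xAE.
C1: P1 ⊕ 0xAE = 0x9C; E(K, 0x9C) = 0x9B.
C2: P2 ⊕ 0x9B = 0x14; E(K, 0x14) = 0x13.

C0 = 0xAE, C1 = 0x9B, C2 = 0x13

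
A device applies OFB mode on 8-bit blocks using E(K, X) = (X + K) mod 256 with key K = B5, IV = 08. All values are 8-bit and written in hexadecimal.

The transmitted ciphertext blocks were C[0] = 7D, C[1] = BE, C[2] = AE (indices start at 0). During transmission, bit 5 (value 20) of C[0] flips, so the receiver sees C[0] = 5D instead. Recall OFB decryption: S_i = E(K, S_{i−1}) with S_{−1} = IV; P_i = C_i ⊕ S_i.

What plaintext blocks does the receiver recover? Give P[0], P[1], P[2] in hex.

Only C[0] changed, to 5D. In OFB, a change in C_i flips the same bit in P_i only; the keystream is unaffected. Decrypting the received ciphertext:
P[0]: S = E(K, 08) = BD; 5D ⊕ BD = E0.
P[1]: S = E(K, BD) = 72; BE ⊕ 72 = CC.
P[2]: S = E(K, 72) = 27; AE ⊕ 27 = 89.
Blocks that differ from the original plaintext: P[0].

P[0] = E0, P[1] = CC, P[2] = 89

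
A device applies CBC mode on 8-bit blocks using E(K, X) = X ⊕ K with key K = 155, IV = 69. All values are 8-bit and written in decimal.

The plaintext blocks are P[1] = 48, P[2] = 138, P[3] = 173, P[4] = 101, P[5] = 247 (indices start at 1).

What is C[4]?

C[4] = 55

CBC encryption: C_i = E(K, P_i ⊕ C_{i−1}), with C_{0} = IV.
C[1]: P[1] ⊕ 69 = 117; E(K, 117) = 238.
C[2]: P[2] ⊕ 238 = 100; E(K, 100) = 255.
C[3]: P[3] ⊕ 255 = 82; E(K, 82) = 201.
C[4]: P[4] ⊕ 201 = 172; E(K, 172) = 55.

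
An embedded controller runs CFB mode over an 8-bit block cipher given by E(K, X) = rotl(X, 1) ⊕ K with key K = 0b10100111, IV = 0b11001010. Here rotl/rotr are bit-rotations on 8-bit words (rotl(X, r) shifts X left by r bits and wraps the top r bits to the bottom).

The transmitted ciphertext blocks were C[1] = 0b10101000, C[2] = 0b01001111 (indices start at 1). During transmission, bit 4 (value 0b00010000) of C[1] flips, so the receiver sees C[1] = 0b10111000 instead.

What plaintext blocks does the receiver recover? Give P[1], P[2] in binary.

P[1] = 0b10001010, P[2] = 0b10011001

CFB decryption: P_i = C_i ⊕ E(K, C_{i−1}), with C_{0} = IV.
Only C[1] changed, to 0b10111000. In CFB, a change in C_i flips the same bit in P_i and garbles P_{i+1}. Decrypting the received ciphertext:
P[1]: E(K, 0b11001010) = 0b00110010; 0b10111000 ⊕ 0b00110010 = 0b10001010.
P[2]: E(K, 0b10111000) = 0b11010110; 0b01001111 ⊕ 0b11010110 = 0b10011001.
Blocks that differ from the original plaintext: P[1], P[2].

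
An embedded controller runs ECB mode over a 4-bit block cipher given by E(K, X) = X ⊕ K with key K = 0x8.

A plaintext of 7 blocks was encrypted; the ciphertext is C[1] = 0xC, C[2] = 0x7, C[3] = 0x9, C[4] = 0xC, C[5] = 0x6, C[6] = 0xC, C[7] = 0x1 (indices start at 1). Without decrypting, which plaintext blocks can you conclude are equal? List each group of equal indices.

ECB encrypts each block independently with the same key, so equal ciphertext blocks imply equal plaintext blocks.
C[1] = C[4] = C[6] = 0xC, so P[1] = P[4] = P[6].

P[1] = P[4] = P[6]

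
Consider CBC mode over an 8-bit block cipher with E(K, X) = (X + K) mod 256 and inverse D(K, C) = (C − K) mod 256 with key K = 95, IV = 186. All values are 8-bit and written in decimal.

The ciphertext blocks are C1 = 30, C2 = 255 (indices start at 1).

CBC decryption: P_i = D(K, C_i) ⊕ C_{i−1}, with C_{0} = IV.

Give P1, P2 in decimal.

P1 = 5, P2 = 190

P1: D(K, 30) = 191; 191 ⊕ 186 = 5.
P2: D(K, 255) = 160; 160 ⊕ 30 = 190.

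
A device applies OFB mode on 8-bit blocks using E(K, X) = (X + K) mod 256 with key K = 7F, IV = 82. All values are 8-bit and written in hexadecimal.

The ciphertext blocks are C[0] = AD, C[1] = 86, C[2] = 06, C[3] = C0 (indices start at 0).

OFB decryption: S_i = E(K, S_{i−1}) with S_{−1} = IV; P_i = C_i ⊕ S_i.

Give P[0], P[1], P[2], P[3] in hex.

P[0]: S = E(K, 82) = 01; AD ⊕ 01 = AC.
P[1]: S = E(K, 01) = 80; 86 ⊕ 80 = 06.
P[2]: S = E(K, 80) = FF; 06 ⊕ FF = F9.
P[3]: S = E(K, FF) = 7E; C0 ⊕ 7E = BE.

P[0] = AC, P[1] = 06, P[2] = F9, P[3] = BE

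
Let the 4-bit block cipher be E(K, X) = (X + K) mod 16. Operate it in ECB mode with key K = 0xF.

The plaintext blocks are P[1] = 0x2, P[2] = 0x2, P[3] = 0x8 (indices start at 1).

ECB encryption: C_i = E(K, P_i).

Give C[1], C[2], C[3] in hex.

C[1] = 0x1, C[2] = 0x1, C[3] = 0x7

C[1]: E(K, 0x2) = 0x1.
C[2]: E(K, 0x2) = 0x1.
C[3]: E(K, 0x8) = 0x7.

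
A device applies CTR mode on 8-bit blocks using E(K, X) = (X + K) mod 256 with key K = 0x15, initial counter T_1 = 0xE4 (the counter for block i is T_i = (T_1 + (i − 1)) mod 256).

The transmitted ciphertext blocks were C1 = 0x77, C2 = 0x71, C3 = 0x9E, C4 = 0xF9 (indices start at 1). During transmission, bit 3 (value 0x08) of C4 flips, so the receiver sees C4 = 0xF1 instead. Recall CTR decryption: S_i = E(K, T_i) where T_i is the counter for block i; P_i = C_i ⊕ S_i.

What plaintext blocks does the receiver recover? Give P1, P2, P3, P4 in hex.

P1 = 0x8E, P2 = 0x8B, P3 = 0x65, P4 = 0x0D

Only C4 changed, to 0xF1. In CTR, a change in C_i flips the same bit in P_i only; the keystream is unaffected. Decrypting the received ciphertext:
P1: T = 0xE4, S = E(K, T) = 0xF9; 0x77 ⊕ 0xF9 = 0x8E.
P2: T = 0xE5, S = E(K, T) = 0xFA; 0x71 ⊕ 0xFA = 0x8B.
P3: T = 0xE6, S = E(K, T) = 0xFB; 0x9E ⊕ 0xFB = 0x65.
P4: T = 0xE7, S = E(K, T) = 0xFC; 0xF1 ⊕ 0xFC = 0x0D.
Blocks that differ from the original plaintext: P4.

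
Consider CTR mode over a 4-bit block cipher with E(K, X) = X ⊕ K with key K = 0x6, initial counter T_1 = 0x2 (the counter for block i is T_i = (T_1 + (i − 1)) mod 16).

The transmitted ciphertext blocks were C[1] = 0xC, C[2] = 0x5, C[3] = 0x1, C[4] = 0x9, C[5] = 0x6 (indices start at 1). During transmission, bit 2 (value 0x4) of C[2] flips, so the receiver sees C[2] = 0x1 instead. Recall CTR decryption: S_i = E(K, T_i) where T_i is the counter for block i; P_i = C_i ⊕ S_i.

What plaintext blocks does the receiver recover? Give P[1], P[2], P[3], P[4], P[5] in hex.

Only C[2] changed, to 0x1. In CTR, a change in C_i flips the same bit in P_i only; the keystream is unaffected. Decrypting the received ciphertext:
P[1]: T = 0x2, S = E(K, T) = 0x4; 0xC ⊕ 0x4 = 0x8.
P[2]: T = 0x3, S = E(K, T) = 0x5; 0x1 ⊕ 0x5 = 0x4.
P[3]: T = 0x4, S = E(K, T) = 0x2; 0x1 ⊕ 0x2 = 0x3.
P[4]: T = 0x5, S = E(K, T) = 0x3; 0x9 ⊕ 0x3 = 0xA.
P[5]: T = 0x6, S = E(K, T) = 0x0; 0x6 ⊕ 0x0 = 0x6.
Blocks that differ from the original plaintext: P[2].

P[1] = 0x8, P[2] = 0x4, P[3] = 0x3, P[4] = 0xA, P[5] = 0x6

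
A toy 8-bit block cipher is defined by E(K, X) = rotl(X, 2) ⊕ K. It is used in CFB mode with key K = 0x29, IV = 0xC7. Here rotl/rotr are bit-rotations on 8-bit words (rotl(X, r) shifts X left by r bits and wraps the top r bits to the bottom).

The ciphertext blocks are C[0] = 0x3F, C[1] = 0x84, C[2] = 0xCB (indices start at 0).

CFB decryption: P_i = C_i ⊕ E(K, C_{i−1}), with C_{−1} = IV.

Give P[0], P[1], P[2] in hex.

P[0]: E(K, 0xC7) = 0x36; 0x3F ⊕ 0x36 = 0x09.
P[1]: E(K, 0x3F) = 0xD5; 0x84 ⊕ 0xD5 = 0x51.
P[2]: E(K, 0x84) = 0x3B; 0xCB ⊕ 0x3B = 0xF0.

P[0] = 0x09, P[1] = 0x51, P[2] = 0xF0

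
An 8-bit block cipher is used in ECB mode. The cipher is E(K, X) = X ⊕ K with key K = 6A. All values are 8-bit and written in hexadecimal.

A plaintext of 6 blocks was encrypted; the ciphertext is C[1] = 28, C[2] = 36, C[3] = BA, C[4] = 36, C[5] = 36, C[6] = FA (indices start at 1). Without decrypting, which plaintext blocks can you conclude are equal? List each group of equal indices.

ECB encrypts each block independently with the same key, so equal ciphertext blocks imply equal plaintext blocks.
C[2] = C[4] = C[5] = 36, so P[2] = P[4] = P[5].

P[2] = P[4] = P[5]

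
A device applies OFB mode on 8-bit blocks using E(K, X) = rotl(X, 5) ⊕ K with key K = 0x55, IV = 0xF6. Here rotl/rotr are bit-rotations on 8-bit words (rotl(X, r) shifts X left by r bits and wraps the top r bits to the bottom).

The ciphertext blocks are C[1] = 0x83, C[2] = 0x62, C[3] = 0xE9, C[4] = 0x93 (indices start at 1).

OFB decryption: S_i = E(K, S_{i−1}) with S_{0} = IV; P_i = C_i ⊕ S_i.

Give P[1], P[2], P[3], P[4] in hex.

P[1] = 0x08, P[2] = 0x46, P[3] = 0x38, P[4] = 0xFC

P[1]: S = E(K, 0xF6) = 0x8B; 0x83 ⊕ 0x8B = 0x08.
P[2]: S = E(K, 0x8B) = 0x24; 0x62 ⊕ 0x24 = 0x46.
P[3]: S = E(K, 0x24) = 0xD1; 0xE9 ⊕ 0xD1 = 0x38.
P[4]: S = E(K, 0xD1) = 0x6F; 0x93 ⊕ 0x6F = 0xFC.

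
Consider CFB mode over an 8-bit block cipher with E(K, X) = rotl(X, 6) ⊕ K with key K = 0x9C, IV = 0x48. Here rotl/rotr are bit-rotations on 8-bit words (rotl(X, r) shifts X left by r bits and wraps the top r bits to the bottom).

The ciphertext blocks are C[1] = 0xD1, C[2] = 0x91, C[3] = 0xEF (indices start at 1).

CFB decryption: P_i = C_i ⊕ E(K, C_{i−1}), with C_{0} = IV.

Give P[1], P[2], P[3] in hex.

P[1] = 0x5F, P[2] = 0x79, P[3] = 0x17

P[1]: E(K, 0x48) = 0x8E; 0xD1 ⊕ 0x8E = 0x5F.
P[2]: E(K, 0xD1) = 0xE8; 0x91 ⊕ 0xE8 = 0x79.
P[3]: E(K, 0x91) = 0xF8; 0xEF ⊕ 0xF8 = 0x17.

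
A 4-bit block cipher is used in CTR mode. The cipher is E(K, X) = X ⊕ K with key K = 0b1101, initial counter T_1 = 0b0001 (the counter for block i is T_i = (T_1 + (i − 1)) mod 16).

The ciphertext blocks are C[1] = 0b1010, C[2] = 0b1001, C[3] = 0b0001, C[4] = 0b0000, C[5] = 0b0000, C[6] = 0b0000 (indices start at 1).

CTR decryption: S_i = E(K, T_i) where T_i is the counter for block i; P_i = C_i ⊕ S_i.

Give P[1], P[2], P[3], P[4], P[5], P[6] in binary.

P[1] = 0b0110, P[2] = 0b0110, P[3] = 0b1111, P[4] = 0b1001, P[5] = 0b1000, P[6] = 0b1011

P[1]: T = 0b0001, S = E(K, T) = 0b1100; 0b1010 ⊕ 0b1100 = 0b0110.
P[2]: T = 0b0010, S = E(K, T) = 0b1111; 0b1001 ⊕ 0b1111 = 0b0110.
P[3]: T = 0b0011, S = E(K, T) = 0b1110; 0b0001 ⊕ 0b1110 = 0b1111.
P[4]: T = 0b0100, S = E(K, T) = 0b1001; 0b0000 ⊕ 0b1001 = 0b1001.
P[5]: T = 0b0101, S = E(K, T) = 0b1000; 0b0000 ⊕ 0b1000 = 0b1000.
P[6]: T = 0b0110, S = E(K, T) = 0b1011; 0b0000 ⊕ 0b1011 = 0b1011.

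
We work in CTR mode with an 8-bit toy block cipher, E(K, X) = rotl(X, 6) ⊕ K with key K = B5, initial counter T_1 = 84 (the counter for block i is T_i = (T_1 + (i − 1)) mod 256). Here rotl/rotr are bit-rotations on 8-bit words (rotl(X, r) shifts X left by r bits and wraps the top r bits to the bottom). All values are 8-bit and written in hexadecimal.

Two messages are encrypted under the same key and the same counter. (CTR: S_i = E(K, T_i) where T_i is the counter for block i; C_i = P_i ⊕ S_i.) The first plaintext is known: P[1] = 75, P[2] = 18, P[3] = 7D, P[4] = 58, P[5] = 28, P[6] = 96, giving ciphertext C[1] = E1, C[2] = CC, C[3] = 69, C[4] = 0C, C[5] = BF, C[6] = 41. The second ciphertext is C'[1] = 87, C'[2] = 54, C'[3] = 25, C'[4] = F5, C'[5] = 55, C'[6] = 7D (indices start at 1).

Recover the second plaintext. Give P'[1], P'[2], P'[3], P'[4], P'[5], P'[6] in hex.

In CTR with a reused counter, both messages share the same keystream S_i, so C_i ⊕ C'_i = P_i ⊕ P'_i and thus P'_i = P_i ⊕ C_i ⊕ C'_i.
P'[1]: 75 ⊕ E1 ⊕ 87 = 13.
P'[2]: 18 ⊕ CC ⊕ 54 = 80.
P'[3]: 7D ⊕ 69 ⊕ 25 = 31.
P'[4]: 58 ⊕ 0C ⊕ F5 = A1.
P'[5]: 28 ⊕ BF ⊕ 55 = C2.
P'[6]: 96 ⊕ 41 ⊕ 7D = AA.

P'[1] = 13, P'[2] = 80, P'[3] = 31, P'[4] = A1, P'[5] = C2, P'[6] = AA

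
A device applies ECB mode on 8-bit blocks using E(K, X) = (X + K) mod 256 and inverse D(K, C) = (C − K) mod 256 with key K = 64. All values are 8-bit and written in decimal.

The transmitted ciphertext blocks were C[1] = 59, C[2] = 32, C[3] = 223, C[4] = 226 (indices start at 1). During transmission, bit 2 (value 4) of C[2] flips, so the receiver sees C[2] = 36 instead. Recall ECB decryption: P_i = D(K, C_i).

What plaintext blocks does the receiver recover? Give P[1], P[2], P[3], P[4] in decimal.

Only C[2] changed, to 36. In ECB, a change in C_i affects only P_i. Decrypting the received ciphertext:
P[1]: D(K, 59) = 251.
P[2]: D(K, 36) = 228.
P[3]: D(K, 223) = 159.
P[4]: D(K, 226) = 162.
Blocks that differ from the original plaintext: P[2].

P[1] = 251, P[2] = 228, P[3] = 159, P[4] = 162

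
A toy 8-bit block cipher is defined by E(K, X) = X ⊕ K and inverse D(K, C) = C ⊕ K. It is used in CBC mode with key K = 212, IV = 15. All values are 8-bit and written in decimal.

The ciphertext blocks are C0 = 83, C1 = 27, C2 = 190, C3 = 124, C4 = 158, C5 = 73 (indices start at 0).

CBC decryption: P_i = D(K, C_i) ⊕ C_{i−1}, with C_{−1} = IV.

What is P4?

P4 = 54

P4: D(K, 158) = 74; 74 ⊕ 124 = 54.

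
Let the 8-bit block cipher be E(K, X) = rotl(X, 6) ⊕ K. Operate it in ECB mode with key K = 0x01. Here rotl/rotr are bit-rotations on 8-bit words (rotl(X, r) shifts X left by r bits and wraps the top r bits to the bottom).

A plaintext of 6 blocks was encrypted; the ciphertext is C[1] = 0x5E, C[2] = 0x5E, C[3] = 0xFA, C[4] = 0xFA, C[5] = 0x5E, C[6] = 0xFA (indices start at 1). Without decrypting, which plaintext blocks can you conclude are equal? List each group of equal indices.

P[1] = P[2] = P[5]; P[3] = P[4] = P[6]

ECB encrypts each block independently with the same key, so equal ciphertext blocks imply equal plaintext blocks.
C[1] = C[2] = C[5] = 0x5E, so P[1] = P[2] = P[5].
C[3] = C[4] = C[6] = 0xFA, so P[3] = P[4] = P[6].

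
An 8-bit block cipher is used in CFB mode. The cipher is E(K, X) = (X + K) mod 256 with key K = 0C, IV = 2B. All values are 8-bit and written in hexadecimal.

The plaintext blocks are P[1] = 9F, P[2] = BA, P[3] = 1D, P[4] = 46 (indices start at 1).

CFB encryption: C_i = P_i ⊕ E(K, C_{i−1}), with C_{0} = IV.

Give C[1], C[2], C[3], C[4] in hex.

C[1]: E(K, 2B) = 37; 9F ⊕ 37 = A8.
C[2]: E(K, A8) = B4; BA ⊕ B4 = 0E.
C[3]: E(K, 0E) = 1A; 1D ⊕ 1A = 07.
C[4]: E(K, 07) = 13; 46 ⊕ 13 = 55.

C[1] = A8, C[2] = 0E, C[3] = 07, C[4] = 55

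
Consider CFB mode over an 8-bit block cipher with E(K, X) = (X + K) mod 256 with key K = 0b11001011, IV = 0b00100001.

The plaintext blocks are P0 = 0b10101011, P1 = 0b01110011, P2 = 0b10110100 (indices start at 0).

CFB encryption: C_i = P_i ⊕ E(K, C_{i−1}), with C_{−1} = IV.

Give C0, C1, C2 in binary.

C0: E(K, 0b00100001) = 0b11101100; 0b10101011 ⊕ 0b11101100 = 0b01000111.
C1: E(K, 0b01000111) = 0b00010010; 0b01110011 ⊕ 0b00010010 = 0b01100001.
C2: E(K, 0b01100001) = 0b00101100; 0b10110100 ⊕ 0b00101100 = 0b10011000.

C0 = 0b01000111, C1 = 0b01100001, C2 = 0b10011000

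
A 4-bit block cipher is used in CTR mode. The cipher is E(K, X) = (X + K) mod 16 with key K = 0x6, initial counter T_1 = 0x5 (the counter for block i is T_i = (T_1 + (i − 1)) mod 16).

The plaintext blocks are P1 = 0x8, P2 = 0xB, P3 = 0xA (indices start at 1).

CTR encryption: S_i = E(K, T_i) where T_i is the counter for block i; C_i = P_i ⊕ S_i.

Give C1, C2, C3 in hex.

C1: T = 0x5, S = E(K, T) = 0xB; 0x8 ⊕ 0xB = 0x3.
C2: T = 0x6, S = E(K, T) = 0xC; 0xB ⊕ 0xC = 0x7.
C3: T = 0x7, S = E(K, T) = 0xD; 0xA ⊕ 0xD = 0x7.

C1 = 0x3, C2 = 0x7, C3 = 0x7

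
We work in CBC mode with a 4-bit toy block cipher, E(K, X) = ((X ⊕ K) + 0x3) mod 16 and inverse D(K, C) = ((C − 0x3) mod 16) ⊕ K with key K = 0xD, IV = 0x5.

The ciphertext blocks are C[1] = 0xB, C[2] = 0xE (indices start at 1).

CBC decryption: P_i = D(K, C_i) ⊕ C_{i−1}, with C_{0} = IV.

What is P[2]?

P[2] = 0xD

P[2]: D(K, 0xE) = 0x6; 0x6 ⊕ 0xB = 0xD.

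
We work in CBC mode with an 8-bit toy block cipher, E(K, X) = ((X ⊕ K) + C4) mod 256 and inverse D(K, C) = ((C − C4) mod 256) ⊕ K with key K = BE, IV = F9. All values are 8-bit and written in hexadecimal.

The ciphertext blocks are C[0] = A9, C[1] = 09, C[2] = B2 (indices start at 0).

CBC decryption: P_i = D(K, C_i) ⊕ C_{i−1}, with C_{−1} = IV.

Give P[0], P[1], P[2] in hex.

P[0] = A2, P[1] = 52, P[2] = 59

P[0]: D(K, A9) = 5B; 5B ⊕ F9 = A2.
P[1]: D(K, 09) = FB; FB ⊕ A9 = 52.
P[2]: D(K, B2) = 50; 50 ⊕ 09 = 59.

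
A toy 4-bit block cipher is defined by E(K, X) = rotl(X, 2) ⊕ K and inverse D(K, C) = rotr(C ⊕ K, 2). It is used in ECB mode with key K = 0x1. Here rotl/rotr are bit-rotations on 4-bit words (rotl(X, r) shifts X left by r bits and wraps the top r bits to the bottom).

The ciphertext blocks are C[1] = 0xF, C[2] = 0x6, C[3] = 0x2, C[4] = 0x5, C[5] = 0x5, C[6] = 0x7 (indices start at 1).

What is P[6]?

P[6] = 0x9

ECB decryption: P_i = D(K, C_i).
P[6]: D(K, 0x7) = 0x9.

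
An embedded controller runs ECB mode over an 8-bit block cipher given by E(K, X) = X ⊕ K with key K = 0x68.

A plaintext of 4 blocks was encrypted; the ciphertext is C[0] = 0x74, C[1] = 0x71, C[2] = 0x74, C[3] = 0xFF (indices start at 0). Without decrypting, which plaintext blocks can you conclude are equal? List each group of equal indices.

P[0] = P[2]

ECB encrypts each block independently with the same key, so equal ciphertext blocks imply equal plaintext blocks.
C[0] = C[2] = 0x74, so P[0] = P[2].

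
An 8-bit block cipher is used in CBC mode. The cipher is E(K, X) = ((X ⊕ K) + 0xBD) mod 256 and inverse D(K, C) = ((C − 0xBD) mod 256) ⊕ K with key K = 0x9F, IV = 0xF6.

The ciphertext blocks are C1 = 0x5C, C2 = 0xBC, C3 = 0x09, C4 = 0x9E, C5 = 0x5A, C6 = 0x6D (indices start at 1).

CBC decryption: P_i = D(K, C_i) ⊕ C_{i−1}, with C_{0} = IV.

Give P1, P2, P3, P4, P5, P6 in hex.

P1: D(K, 0x5C) = 0x00; 0x00 ⊕ 0xF6 = 0xF6.
P2: D(K, 0xBC) = 0x60; 0x60 ⊕ 0x5C = 0x3C.
P3: D(K, 0x09) = 0xD3; 0xD3 ⊕ 0xBC = 0x6F.
P4: D(K, 0x9E) = 0x7E; 0x7E ⊕ 0x09 = 0x77.
P5: D(K, 0x5A) = 0x02; 0x02 ⊕ 0x9E = 0x9C.
P6: D(K, 0x6D) = 0x2F; 0x2F ⊕ 0x5A = 0x75.

P1 = 0xF6, P2 = 0x3C, P3 = 0x6F, P4 = 0x77, P5 = 0x9C, P6 = 0x75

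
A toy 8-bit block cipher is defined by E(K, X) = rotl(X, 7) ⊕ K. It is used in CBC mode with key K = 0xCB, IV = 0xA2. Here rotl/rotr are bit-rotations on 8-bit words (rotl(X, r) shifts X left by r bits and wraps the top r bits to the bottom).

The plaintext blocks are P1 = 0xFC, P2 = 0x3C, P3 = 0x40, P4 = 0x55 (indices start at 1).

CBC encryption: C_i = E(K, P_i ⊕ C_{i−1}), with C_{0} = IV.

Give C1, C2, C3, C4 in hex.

C1: P1 ⊕ 0xA2 = 0x5E; E(K, 0x5E) = 0xE4.
C2: P2 ⊕ 0xE4 = 0xD8; E(K, 0xD8) = 0xA7.
C3: P3 ⊕ 0xA7 = 0xE7; E(K, 0xE7) = 0x38.
C4: P4 ⊕ 0x38 = 0x6D; E(K, 0x6D) = 0x7D.

C1 = 0xE4, C2 = 0xA7, C3 = 0x38, C4 = 0x7D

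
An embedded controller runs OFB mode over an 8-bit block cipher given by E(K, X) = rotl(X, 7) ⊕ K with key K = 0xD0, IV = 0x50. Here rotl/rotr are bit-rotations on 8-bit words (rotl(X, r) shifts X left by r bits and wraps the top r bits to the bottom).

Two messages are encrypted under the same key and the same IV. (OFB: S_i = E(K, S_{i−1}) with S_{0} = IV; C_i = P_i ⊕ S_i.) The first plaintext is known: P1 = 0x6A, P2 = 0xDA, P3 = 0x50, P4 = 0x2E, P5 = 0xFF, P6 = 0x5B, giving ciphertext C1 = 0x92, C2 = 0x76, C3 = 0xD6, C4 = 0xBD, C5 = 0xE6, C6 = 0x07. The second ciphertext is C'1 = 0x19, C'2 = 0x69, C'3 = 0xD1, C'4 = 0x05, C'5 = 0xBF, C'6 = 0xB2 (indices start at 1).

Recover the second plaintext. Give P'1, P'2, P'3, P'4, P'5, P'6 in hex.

In OFB with a reused IV, both messages share the same keystream S_i, so C_i ⊕ C'_i = P_i ⊕ P'_i and thus P'_i = P_i ⊕ C_i ⊕ C'_i.
P'1: 0x6A ⊕ 0x92 ⊕ 0x19 = 0xE1.
P'2: 0xDA ⊕ 0x76 ⊕ 0x69 = 0xC5.
P'3: 0x50 ⊕ 0xD6 ⊕ 0xD1 = 0x57.
P'4: 0x2E ⊕ 0xBD ⊕ 0x05 = 0x96.
P'5: 0xFF ⊕ 0xE6 ⊕ 0xBF = 0xA6.
P'6: 0x5B ⊕ 0x07 ⊕ 0xB2 = 0xEE.

P'1 = 0xE1, P'2 = 0xC5, P'3 = 0x57, P'4 = 0x96, P'5 = 0xA6, P'6 = 0xEE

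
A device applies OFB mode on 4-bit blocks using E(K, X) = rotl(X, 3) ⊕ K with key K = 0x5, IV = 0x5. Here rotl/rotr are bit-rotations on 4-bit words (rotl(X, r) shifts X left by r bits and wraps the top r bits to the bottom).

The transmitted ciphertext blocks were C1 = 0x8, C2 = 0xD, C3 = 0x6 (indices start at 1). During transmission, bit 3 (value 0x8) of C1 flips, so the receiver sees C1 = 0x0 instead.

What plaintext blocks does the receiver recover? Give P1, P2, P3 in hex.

P1 = 0xF, P2 = 0x7, P3 = 0x6

OFB decryption: S_i = E(K, S_{i−1}) with S_{0} = IV; P_i = C_i ⊕ S_i.
Only C1 changed, to 0x0. In OFB, a change in C_i flips the same bit in P_i only; the keystream is unaffected. Decrypting the received ciphertext:
P1: S = E(K, 0x5) = 0xF; 0x0 ⊕ 0xF = 0xF.
P2: S = E(K, 0xF) = 0xA; 0xD ⊕ 0xA = 0x7.
P3: S = E(K, 0xA) = 0x0; 0x6 ⊕ 0x0 = 0x6.
Blocks that differ from the original plaintext: P1.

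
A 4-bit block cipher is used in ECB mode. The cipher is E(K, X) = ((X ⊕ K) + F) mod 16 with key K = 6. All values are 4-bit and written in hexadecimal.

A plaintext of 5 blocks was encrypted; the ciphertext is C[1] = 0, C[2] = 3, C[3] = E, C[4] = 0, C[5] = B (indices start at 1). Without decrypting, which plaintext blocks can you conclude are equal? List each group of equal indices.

ECB encrypts each block independently with the same key, so equal ciphertext blocks imply equal plaintext blocks.
C[1] = C[4] = 0, so P[1] = P[4].

P[1] = P[4]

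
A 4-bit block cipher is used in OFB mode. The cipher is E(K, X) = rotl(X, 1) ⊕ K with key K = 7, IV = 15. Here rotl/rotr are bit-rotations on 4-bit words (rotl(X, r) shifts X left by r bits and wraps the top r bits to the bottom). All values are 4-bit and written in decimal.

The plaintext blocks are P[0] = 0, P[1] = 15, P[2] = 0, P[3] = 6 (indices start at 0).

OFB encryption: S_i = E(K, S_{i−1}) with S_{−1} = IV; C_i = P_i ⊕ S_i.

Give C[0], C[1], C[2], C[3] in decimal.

C[0] = 8, C[1] = 9, C[2] = 11, C[3] = 6

C[0]: S = E(K, 15) = 8; 0 ⊕ 8 = 8.
C[1]: S = E(K, 8) = 6; 15 ⊕ 6 = 9.
C[2]: S = E(K, 6) = 11; 0 ⊕ 11 = 11.
C[3]: S = E(K, 11) = 0; 6 ⊕ 0 = 6.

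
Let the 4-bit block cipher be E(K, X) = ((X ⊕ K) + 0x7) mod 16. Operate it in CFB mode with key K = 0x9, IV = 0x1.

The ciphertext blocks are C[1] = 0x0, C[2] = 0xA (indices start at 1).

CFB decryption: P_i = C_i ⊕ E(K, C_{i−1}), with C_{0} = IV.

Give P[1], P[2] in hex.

P[1]: E(K, 0x1) = 0xF; 0x0 ⊕ 0xF = 0xF.
P[2]: E(K, 0x0) = 0x0; 0xA ⊕ 0x0 = 0xA.

P[1] = 0xF, P[2] = 0xA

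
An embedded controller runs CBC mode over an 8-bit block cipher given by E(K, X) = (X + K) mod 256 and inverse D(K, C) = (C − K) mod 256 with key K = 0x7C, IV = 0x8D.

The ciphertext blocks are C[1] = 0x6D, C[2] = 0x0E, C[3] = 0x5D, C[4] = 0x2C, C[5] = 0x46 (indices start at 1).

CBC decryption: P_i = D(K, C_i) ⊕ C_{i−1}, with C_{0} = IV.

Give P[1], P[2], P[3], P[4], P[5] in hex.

P[1] = 0x7C, P[2] = 0xFF, P[3] = 0xEF, P[4] = 0xED, P[5] = 0xE6

P[1]: D(K, 0x6D) = 0xF1; 0xF1 ⊕ 0x8D = 0x7C.
P[2]: D(K, 0x0E) = 0x92; 0x92 ⊕ 0x6D = 0xFF.
P[3]: D(K, 0x5D) = 0xE1; 0xE1 ⊕ 0x0E = 0xEF.
P[4]: D(K, 0x2C) = 0xB0; 0xB0 ⊕ 0x5D = 0xED.
P[5]: D(K, 0x46) = 0xCA; 0xCA ⊕ 0x2C = 0xE6.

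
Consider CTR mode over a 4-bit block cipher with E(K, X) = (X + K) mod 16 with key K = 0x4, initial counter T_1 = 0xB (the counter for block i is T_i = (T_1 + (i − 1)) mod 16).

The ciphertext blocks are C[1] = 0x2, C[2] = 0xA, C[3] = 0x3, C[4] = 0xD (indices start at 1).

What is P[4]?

CTR decryption: S_i = E(K, T_i) where T_i is the counter for block i; P_i = C_i ⊕ S_i.
P[4]: T = 0xE, S = E(K, T) = 0x2; 0xD ⊕ 0x2 = 0xF.

P[4] = 0xF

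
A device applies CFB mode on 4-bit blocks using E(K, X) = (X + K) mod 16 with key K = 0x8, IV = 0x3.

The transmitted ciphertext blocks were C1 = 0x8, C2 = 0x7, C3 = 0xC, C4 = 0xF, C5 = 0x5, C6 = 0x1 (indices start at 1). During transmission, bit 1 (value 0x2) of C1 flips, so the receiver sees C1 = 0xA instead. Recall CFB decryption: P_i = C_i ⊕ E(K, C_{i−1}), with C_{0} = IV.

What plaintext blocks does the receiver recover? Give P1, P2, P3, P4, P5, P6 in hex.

Only C1 changed, to 0xA. In CFB, a change in C_i flips the same bit in P_i and garbles P_{i+1}. Decrypting the received ciphertext:
P1: E(K, 0x3) = 0xB; 0xA ⊕ 0xB = 0x1.
P2: E(K, 0xA) = 0x2; 0x7 ⊕ 0x2 = 0x5.
P3: E(K, 0x7) = 0xF; 0xC ⊕ 0xF = 0x3.
P4: E(K, 0xC) = 0x4; 0xF ⊕ 0x4 = 0xB.
P5: E(K, 0xF) = 0x7; 0x5 ⊕ 0x7 = 0x2.
P6: E(K, 0x5) = 0xD; 0x1 ⊕ 0xD = 0xC.
Blocks that differ from the original plaintext: P1, P2.

P1 = 0x1, P2 = 0x5, P3 = 0x3, P4 = 0xB, P5 = 0x2, P6 = 0xC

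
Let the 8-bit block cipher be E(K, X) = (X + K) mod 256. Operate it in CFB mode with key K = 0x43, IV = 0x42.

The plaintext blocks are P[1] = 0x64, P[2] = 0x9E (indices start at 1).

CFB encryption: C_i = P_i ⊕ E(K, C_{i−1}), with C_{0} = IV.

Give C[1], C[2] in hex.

C[1]: E(K, 0x42) = 0x85; 0x64 ⊕ 0x85 = 0xE1.
C[2]: E(K, 0xE1) = 0x24; 0x9E ⊕ 0x24 = 0xBA.

C[1] = 0xE1, C[2] = 0xBA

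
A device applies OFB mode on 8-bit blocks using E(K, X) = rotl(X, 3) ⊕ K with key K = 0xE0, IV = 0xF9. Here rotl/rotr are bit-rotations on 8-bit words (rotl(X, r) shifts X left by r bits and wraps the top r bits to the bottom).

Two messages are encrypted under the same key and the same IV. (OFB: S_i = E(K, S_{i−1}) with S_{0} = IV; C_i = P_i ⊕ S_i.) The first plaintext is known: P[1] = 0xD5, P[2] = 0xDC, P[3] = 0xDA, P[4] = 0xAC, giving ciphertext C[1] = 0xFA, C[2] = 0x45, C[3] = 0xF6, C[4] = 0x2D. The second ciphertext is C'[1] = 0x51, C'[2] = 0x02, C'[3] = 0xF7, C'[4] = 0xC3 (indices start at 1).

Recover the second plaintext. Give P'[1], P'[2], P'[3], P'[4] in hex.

P'[1] = 0x7E, P'[2] = 0x9B, P'[3] = 0xDB, P'[4] = 0x42

In OFB with a reused IV, both messages share the same keystream S_i, so C_i ⊕ C'_i = P_i ⊕ P'_i and thus P'_i = P_i ⊕ C_i ⊕ C'_i.
P'[1]: 0xD5 ⊕ 0xFA ⊕ 0x51 = 0x7E.
P'[2]: 0xDC ⊕ 0x45 ⊕ 0x02 = 0x9B.
P'[3]: 0xDA ⊕ 0xF6 ⊕ 0xF7 = 0xDB.
P'[4]: 0xAC ⊕ 0x2D ⊕ 0xC3 = 0x42.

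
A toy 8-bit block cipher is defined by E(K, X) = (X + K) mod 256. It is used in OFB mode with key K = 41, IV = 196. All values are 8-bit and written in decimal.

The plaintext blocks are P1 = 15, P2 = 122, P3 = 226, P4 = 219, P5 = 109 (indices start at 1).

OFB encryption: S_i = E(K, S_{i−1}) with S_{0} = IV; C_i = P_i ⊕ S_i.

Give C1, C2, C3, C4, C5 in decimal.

C1: S = E(K, 196) = 237; 15 ⊕ 237 = 226.
C2: S = E(K, 237) = 22; 122 ⊕ 22 = 108.
C3: S = E(K, 22) = 63; 226 ⊕ 63 = 221.
C4: S = E(K, 63) = 104; 219 ⊕ 104 = 179.
C5: S = E(K, 104) = 145; 109 ⊕ 145 = 252.

C1 = 226, C2 = 108, C3 = 221, C4 = 179, C5 = 252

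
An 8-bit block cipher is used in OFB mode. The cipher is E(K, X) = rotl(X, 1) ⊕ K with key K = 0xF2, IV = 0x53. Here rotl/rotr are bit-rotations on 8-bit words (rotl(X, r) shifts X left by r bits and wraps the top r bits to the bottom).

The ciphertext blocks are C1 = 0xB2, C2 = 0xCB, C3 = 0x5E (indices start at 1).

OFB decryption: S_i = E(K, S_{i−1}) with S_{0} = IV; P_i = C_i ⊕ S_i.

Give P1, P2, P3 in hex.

P1: S = E(K, 0x53) = 0x54; 0xB2 ⊕ 0x54 = 0xE6.
P2: S = E(K, 0x54) = 0x5A; 0xCB ⊕ 0x5A = 0x91.
P3: S = E(K, 0x5A) = 0x46; 0x5E ⊕ 0x46 = 0x18.

P1 = 0xE6, P2 = 0x91, P3 = 0x18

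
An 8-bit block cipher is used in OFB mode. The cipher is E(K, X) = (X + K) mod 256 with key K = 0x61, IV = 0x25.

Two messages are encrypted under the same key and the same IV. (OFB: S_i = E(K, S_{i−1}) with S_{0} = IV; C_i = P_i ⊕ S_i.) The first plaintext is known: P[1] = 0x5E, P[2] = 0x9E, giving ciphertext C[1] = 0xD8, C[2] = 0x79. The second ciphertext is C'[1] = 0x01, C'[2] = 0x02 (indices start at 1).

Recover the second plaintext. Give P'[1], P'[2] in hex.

In OFB with a reused IV, both messages share the same keystream S_i, so C_i ⊕ C'_i = P_i ⊕ P'_i and thus P'_i = P_i ⊕ C_i ⊕ C'_i.
P'[1]: 0x5E ⊕ 0xD8 ⊕ 0x01 = 0x87.
P'[2]: 0x9E ⊕ 0x79 ⊕ 0x02 = 0xE5.

P'[1] = 0x87, P'[2] = 0xE5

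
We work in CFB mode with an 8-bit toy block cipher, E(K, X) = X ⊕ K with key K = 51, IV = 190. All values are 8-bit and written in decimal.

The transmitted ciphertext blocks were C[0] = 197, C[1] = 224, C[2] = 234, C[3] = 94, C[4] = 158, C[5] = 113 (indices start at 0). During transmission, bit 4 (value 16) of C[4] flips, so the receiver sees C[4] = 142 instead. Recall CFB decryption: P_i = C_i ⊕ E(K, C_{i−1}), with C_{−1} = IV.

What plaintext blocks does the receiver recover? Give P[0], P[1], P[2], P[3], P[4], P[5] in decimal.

P[0] = 72, P[1] = 22, P[2] = 57, P[3] = 135, P[4] = 227, P[5] = 204

Only C[4] changed, to 142. In CFB, a change in C_i flips the same bit in P_i and garbles P_{i+1}. Decrypting the received ciphertext:
P[0]: E(K, 190) = 141; 197 ⊕ 141 = 72.
P[1]: E(K, 197) = 246; 224 ⊕ 246 = 22.
P[2]: E(K, 224) = 211; 234 ⊕ 211 = 57.
P[3]: E(K, 234) = 217; 94 ⊕ 217 = 135.
P[4]: E(K, 94) = 109; 142 ⊕ 109 = 227.
P[5]: E(K, 142) = 189; 113 ⊕ 189 = 204.
Blocks that differ from the original plaintext: P[4], P[5].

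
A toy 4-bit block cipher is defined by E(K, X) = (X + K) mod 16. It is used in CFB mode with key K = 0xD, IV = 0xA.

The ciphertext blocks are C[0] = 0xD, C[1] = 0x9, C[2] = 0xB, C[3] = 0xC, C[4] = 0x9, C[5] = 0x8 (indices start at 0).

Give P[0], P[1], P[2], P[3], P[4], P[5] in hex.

CFB decryption: P_i = C_i ⊕ E(K, C_{i−1}), with C_{−1} = IV.
P[0]: E(K, 0xA) = 0x7; 0xD ⊕ 0x7 = 0xA.
P[1]: E(K, 0xD) = 0xA; 0x9 ⊕ 0xA = 0x3.
P[2]: E(K, 0x9) = 0x6; 0xB ⊕ 0x6 = 0xD.
P[3]: E(K, 0xB) = 0x8; 0xC ⊕ 0x8 = 0x4.
P[4]: E(K, 0xC) = 0x9; 0x9 ⊕ 0x9 = 0x0.
P[5]: E(K, 0x9) = 0x6; 0x8 ⊕ 0x6 = 0xE.

P[0] = 0xA, P[1] = 0x3, P[2] = 0xD, P[3] = 0x4, P[4] = 0x0, P[5] = 0xE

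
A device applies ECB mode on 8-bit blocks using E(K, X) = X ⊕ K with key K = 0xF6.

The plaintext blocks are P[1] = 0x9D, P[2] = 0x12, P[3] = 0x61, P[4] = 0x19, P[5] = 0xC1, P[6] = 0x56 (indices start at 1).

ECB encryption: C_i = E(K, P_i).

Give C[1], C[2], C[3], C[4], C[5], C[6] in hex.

C[1] = 0x6B, C[2] = 0xE4, C[3] = 0x97, C[4] = 0xEF, C[5] = 0x37, C[6] = 0xA0

C[1]: E(K, 0x9D) = 0x6B.
C[2]: E(K, 0x12) = 0xE4.
C[3]: E(K, 0x61) = 0x97.
C[4]: E(K, 0x19) = 0xEF.
C[5]: E(K, 0xC1) = 0x37.
C[6]: E(K, 0x56) = 0xA0.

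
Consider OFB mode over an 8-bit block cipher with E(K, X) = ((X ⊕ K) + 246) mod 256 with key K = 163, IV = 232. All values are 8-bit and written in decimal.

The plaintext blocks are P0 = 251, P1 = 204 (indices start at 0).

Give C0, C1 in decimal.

C0 = 186, C1 = 20

OFB encryption: S_i = E(K, S_{i−1}) with S_{−1} = IV; C_i = P_i ⊕ S_i.
C0: S = E(K, 232) = 65; 251 ⊕ 65 = 186.
C1: S = E(K, 65) = 216; 204 ⊕ 216 = 20.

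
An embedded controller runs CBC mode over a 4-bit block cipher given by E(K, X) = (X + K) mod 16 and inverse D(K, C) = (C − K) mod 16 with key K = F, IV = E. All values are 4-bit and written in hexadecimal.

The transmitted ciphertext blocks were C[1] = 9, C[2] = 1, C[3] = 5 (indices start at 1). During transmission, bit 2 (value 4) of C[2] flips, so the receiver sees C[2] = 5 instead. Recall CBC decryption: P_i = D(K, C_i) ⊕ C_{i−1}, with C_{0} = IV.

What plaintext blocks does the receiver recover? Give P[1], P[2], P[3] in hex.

Only C[2] changed, to 5. In CBC, a change in C_i garbles P_i and flips the same bit in P_{i+1}. Decrypting the received ciphertext:
P[1]: D(K, 9) = A; A ⊕ E = 4.
P[2]: D(K, 5) = 6; 6 ⊕ 9 = F.
P[3]: D(K, 5) = 6; 6 ⊕ 5 = 3.
Blocks that differ from the original plaintext: P[2], P[3].

P[1] = 4, P[2] = F, P[3] = 3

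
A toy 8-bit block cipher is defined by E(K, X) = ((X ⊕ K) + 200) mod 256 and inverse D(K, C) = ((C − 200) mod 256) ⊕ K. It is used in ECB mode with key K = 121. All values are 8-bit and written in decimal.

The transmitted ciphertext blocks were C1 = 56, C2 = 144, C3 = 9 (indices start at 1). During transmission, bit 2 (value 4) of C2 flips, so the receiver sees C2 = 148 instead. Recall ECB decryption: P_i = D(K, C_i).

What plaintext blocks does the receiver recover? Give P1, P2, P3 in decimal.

Only C2 changed, to 148. In ECB, a change in C_i affects only P_i. Decrypting the received ciphertext:
P1: D(K, 56) = 9.
P2: D(K, 148) = 181.
P3: D(K, 9) = 56.
Blocks that differ from the original plaintext: P2.

P1 = 9, P2 = 181, P3 = 56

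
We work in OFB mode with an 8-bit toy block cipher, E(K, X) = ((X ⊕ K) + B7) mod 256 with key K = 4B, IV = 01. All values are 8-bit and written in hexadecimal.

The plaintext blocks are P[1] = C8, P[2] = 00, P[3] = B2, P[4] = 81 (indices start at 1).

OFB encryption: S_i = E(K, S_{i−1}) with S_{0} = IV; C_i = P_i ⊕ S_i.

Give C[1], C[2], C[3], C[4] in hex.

C[1]: S = E(K, 01) = 01; C8 ⊕ 01 = C9.
C[2]: S = E(K, 01) = 01; 00 ⊕ 01 = 01.
C[3]: S = E(K, 01) = 01; B2 ⊕ 01 = B3.
C[4]: S = E(K, 01) = 01; 81 ⊕ 01 = 80.

C[1] = C9, C[2] = 01, C[3] = B3, C[4] = 80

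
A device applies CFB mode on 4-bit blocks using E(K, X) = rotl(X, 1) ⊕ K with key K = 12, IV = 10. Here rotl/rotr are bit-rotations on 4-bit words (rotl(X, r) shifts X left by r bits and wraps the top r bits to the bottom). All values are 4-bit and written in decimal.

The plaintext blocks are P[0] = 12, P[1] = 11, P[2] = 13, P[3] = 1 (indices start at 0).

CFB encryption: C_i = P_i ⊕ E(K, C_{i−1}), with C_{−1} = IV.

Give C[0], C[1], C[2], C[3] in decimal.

C[0]: E(K, 10) = 9; 12 ⊕ 9 = 5.
C[1]: E(K, 5) = 6; 11 ⊕ 6 = 13.
C[2]: E(K, 13) = 7; 13 ⊕ 7 = 10.
C[3]: E(K, 10) = 9; 1 ⊕ 9 = 8.

C[0] = 5, C[1] = 13, C[2] = 10, C[3] = 8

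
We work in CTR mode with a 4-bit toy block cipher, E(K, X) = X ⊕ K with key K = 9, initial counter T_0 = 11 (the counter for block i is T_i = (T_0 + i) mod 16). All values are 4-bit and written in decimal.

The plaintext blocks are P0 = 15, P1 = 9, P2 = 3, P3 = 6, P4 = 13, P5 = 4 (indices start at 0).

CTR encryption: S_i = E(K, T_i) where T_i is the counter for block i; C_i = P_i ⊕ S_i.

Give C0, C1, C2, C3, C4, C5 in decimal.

C0: T = 11, S = E(K, T) = 2; 15 ⊕ 2 = 13.
C1: T = 12, S = E(K, T) = 5; 9 ⊕ 5 = 12.
C2: T = 13, S = E(K, T) = 4; 3 ⊕ 4 = 7.
C3: T = 14, S = E(K, T) = 7; 6 ⊕ 7 = 1.
C4: T = 15, S = E(K, T) = 6; 13 ⊕ 6 = 11.
C5: T = 0, S = E(K, T) = 9; 4 ⊕ 9 = 13.

C0 = 13, C1 = 12, C2 = 7, C3 = 1, C4 = 11, C5 = 13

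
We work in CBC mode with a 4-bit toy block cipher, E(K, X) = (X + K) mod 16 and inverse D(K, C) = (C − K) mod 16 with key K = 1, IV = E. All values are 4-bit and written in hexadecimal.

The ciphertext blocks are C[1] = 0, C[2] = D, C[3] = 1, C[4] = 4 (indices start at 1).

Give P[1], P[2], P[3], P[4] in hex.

CBC decryption: P_i = D(K, C_i) ⊕ C_{i−1}, with C_{0} = IV.
P[1]: D(K, 0) = F; F ⊕ E = 1.
P[2]: D(K, D) = C; C ⊕ 0 = C.
P[3]: D(K, 1) = 0; 0 ⊕ D = D.
P[4]: D(K, 4) = 3; 3 ⊕ 1 = 2.

P[1] = 1, P[2] = C, P[3] = D, P[4] = 2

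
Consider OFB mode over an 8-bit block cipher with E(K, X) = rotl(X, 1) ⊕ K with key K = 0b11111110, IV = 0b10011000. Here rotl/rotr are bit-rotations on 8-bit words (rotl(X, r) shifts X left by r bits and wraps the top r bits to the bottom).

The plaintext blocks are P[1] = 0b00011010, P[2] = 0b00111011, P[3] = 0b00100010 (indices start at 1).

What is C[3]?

OFB encryption: S_i = E(K, S_{i−1}) with S_{0} = IV; C_i = P_i ⊕ S_i.
C[1]: S = E(K, 0b10011000) = 0b11001111; 0b00011010 ⊕ 0b11001111 = 0b11010101.
C[2]: S = E(K, 0b11001111) = 0b01100001; 0b00111011 ⊕ 0b01100001 = 0b01011010.
C[3]: S = E(K, 0b01100001) = 0b00111100; 0b00100010 ⊕ 0b00111100 = 0b00011110.

C[3] = 0b00011110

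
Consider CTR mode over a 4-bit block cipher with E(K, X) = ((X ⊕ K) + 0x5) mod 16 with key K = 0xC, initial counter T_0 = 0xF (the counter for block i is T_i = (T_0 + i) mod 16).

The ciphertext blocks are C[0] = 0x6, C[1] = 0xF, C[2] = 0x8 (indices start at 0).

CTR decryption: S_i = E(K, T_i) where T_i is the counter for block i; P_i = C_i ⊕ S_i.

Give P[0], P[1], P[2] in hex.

P[0]: T = 0xF, S = E(K, T) = 0x8; 0x6 ⊕ 0x8 = 0xE.
P[1]: T = 0x0, S = E(K, T) = 0x1; 0xF ⊕ 0x1 = 0xE.
P[2]: T = 0x1, S = E(K, T) = 0x2; 0x8 ⊕ 0x2 = 0xA.

P[0] = 0xE, P[1] = 0xE, P[2] = 0xA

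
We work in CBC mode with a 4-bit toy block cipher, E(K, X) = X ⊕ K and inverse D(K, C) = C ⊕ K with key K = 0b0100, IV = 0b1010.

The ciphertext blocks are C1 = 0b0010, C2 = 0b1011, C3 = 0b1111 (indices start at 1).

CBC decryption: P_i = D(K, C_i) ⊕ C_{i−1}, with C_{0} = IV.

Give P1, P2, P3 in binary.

P1: D(K, 0b0010) = 0b0110; 0b0110 ⊕ 0b1010 = 0b1100.
P2: D(K, 0b1011) = 0b1111; 0b1111 ⊕ 0b0010 = 0b1101.
P3: D(K, 0b1111) = 0b1011; 0b1011 ⊕ 0b1011 = 0b0000.

P1 = 0b1100, P2 = 0b1101, P3 = 0b0000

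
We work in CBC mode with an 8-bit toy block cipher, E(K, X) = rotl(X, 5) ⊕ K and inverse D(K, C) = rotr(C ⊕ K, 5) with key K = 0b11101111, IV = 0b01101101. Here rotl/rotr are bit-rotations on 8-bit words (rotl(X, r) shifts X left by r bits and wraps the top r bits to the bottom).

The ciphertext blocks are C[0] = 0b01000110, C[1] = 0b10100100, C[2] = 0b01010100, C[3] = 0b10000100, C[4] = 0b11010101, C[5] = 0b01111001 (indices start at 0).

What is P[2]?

P[2] = 0b01111001

CBC decryption: P_i = D(K, C_i) ⊕ C_{i−1}, with C_{−1} = IV.
P[2]: D(K, 0b01010100) = 0b11011101; 0b11011101 ⊕ 0b10100100 = 0b01111001.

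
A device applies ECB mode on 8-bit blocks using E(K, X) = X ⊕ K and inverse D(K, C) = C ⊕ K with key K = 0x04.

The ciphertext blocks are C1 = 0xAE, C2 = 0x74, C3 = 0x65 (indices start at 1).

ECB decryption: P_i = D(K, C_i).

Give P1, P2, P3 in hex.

P1: D(K, 0xAE) = 0xAA.
P2: D(K, 0x74) = 0x70.
P3: D(K, 0x65) = 0x61.

P1 = 0xAA, P2 = 0x70, P3 = 0x61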